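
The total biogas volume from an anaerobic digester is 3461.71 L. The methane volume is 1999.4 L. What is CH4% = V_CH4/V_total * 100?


CH4% = V_CH4 / V_total * 100
= 1999.4 / 3461.71 * 100
= 57.7576%

57.7576%


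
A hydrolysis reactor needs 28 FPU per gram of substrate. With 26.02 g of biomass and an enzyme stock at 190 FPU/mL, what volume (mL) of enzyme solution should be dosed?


V = dosage * m_sub / activity
V = 28 * 26.02 / 190
V = 3.8345 mL

3.8345 mL


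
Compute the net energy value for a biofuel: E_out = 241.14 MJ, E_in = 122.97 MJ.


NEV = E_out - E_in
= 241.14 - 122.97
= 118.1700 MJ

118.1700 MJ


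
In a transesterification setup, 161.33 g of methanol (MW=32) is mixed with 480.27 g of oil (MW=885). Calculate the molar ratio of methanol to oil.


Molar ratio = n_MeOH / n_oil = (MeOH/32) / (oil/885) = (MeOH * 885) / (32 * oil)
= (161.33 * 885) / (32 * 480.27)
= 9.2902

9.2902


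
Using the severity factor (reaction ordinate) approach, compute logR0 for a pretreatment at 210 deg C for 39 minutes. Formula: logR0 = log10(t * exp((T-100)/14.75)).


logR0 = log10(t * exp((T - 100) / 14.75))
= log10(39 * exp((210 - 100) / 14.75))
= 4.8299

4.8299


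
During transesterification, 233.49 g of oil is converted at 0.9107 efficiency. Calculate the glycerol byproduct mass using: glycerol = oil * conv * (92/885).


glycerol = oil * conv * (92/885)
= 233.49 * 0.9107 * 92 / 885
= 22.1049 g

22.1049 g


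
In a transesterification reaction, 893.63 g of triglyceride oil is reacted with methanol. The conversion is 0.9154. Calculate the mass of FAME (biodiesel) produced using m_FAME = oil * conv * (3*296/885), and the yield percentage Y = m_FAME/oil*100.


m_FAME = oil * conv * (3 * 296 / 885) = oil * conv * (888/885)
= 893.63 * 0.9154 * 888 / 885
= 820.8019 g
Y = m_FAME / oil * 100 = conv * (888/885) * 100
= 0.9154 * 888 / 885 * 100
= 91.85%

820.8019 g FAME; Y = 91.85%


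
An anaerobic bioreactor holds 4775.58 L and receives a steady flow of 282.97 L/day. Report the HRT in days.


HRT = V / Q
= 4775.58 / 282.97
= 16.8766 days

16.8766 days


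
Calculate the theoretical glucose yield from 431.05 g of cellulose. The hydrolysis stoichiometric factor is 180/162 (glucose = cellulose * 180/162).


glucose = cellulose * 180/162
= 431.05 * 180/162
= 478.9444 g

478.9444 g


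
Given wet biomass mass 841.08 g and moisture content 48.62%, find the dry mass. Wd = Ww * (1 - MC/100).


Wd = Ww * (1 - MC/100)
= 841.08 * (1 - 48.62/100)
= 432.1469 g

432.1469 g


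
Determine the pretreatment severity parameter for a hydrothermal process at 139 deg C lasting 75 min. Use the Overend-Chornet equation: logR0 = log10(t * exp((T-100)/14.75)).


logR0 = log10(t * exp((T - 100) / 14.75))
= log10(75 * exp((139 - 100) / 14.75))
= 3.0234

3.0234


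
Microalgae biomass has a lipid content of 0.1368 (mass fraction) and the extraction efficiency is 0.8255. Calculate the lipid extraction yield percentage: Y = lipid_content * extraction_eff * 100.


Y = lipid_content * extraction_eff * 100
= 0.1368 * 0.8255 * 100
= 11.2928%

11.2928%


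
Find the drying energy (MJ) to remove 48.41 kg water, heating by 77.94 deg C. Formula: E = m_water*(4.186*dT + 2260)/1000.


E = m_water * (4.186 * dT + 2260) / 1000
= 48.41 * (4.186 * 77.94 + 2260) / 1000
= 125.2007 MJ

125.2007 MJ


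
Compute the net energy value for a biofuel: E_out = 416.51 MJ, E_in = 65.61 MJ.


NEV = E_out - E_in
= 416.51 - 65.61
= 350.9000 MJ

350.9000 MJ


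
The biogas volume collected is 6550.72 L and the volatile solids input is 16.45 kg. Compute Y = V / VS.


Y = V / VS
= 6550.72 / 16.45
= 398.2201 L/kg VS

398.2201 L/kg VS


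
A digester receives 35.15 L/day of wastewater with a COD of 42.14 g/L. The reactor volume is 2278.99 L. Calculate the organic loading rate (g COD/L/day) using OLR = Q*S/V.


OLR = Q * S / V
= 35.15 * 42.14 / 2278.99
= 0.6499 g/L/day

0.6499 g/L/day


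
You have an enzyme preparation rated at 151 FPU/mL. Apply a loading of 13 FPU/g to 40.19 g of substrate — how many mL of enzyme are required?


V = dosage * m_sub / activity
V = 13 * 40.19 / 151
V = 3.4601 mL

3.4601 mL


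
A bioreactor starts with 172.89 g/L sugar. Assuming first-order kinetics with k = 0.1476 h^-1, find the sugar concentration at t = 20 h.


S = S0 * exp(-k * t)
S = 172.89 * exp(-0.1476 * 20)
S = 9.0309 g/L

9.0309 g/L


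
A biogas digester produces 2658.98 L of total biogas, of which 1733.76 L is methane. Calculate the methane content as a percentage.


CH4% = V_CH4 / V_total * 100
= 1733.76 / 2658.98 * 100
= 65.2040%

65.2040%


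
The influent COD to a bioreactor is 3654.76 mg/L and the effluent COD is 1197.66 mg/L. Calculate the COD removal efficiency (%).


eta = (COD_in - COD_out) / COD_in * 100
= (3654.76 - 1197.66) / 3654.76 * 100
= 67.2301%

67.2301%


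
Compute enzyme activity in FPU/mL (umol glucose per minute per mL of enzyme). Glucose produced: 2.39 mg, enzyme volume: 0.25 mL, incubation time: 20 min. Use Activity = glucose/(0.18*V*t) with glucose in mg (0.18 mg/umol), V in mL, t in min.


Activity = glucose_mg / (0.18 mg/umol * V_mL * t_min)
= 2.39 / (0.18 * 0.25 * 20)
= 2.6556 FPU/mL

2.6556 FPU/mL


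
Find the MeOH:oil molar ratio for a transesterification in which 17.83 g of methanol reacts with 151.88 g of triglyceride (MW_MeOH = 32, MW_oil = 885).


Molar ratio = n_MeOH / n_oil = (MeOH/32) / (oil/885) = (MeOH * 885) / (32 * oil)
= (17.83 * 885) / (32 * 151.88)
= 3.2467

3.2467


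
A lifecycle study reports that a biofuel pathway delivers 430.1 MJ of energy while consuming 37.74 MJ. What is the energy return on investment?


EROI = E_out / E_in
= 430.1 / 37.74
= 11.3964

11.3964


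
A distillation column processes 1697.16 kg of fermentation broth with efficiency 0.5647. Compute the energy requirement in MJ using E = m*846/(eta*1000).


E = m * 846 / (eta * 1000)
= 1697.16 * 846 / (0.5647 * 1000)
= 2542.5843 MJ

2542.5843 MJ


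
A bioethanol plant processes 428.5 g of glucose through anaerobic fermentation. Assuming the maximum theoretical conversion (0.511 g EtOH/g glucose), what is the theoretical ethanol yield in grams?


Theoretical ethanol yield: m_EtOH = 0.511 * m_glucose
m_EtOH = 0.511 * 428.5 = 218.9635 g

218.9635 g


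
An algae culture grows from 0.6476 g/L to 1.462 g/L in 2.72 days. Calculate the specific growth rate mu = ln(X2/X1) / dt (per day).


mu = ln(X2/X1) / dt
= ln(1.462/0.6476) / 2.72
= 0.2994 per day

0.2994 per day


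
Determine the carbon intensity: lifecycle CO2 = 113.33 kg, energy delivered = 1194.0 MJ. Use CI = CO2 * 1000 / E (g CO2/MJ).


CI = CO2 * 1000 / E
= 113.33 * 1000 / 1194.0
= 94.9162 g CO2/MJ

94.9162 g CO2/MJ


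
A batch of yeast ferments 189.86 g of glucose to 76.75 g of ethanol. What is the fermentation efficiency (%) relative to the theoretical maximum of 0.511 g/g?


Fermentation efficiency = (actual / (0.511 * glucose)) * 100
= (76.75 / (0.511 * 189.86)) * 100
= 79.1087%

79.1087%


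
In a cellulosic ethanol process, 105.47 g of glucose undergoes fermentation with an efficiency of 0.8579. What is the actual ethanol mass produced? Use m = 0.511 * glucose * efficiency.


Actual ethanol: m = 0.511 * 105.47 * 0.8579
m = 46.2367 g

46.2367 g


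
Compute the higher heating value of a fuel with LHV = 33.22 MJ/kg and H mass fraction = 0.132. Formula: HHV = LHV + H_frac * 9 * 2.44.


HHV = LHV + H_frac * 9 * 2.44
= 33.22 + 0.132 * 9 * 2.44
= 36.1187 MJ/kg

36.1187 MJ/kg


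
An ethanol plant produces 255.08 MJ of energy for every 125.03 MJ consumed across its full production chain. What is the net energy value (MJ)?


NEV = E_out - E_in
= 255.08 - 125.03
= 130.0500 MJ

130.0500 MJ


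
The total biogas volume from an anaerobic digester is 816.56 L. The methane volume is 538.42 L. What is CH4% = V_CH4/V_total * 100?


CH4% = V_CH4 / V_total * 100
= 538.42 / 816.56 * 100
= 65.9376%

65.9376%


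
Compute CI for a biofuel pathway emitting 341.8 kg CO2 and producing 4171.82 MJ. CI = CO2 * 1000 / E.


CI = CO2 * 1000 / E
= 341.8 * 1000 / 4171.82
= 81.9307 g CO2/MJ

81.9307 g CO2/MJ


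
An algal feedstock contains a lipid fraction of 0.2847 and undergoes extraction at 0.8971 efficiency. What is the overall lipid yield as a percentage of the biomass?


Y = lipid_content * extraction_eff * 100
= 0.2847 * 0.8971 * 100
= 25.5404%

25.5404%


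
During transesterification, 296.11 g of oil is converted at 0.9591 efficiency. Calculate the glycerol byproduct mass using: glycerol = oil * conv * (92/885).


glycerol = oil * conv * (92/885)
= 296.11 * 0.9591 * 92 / 885
= 29.5231 g

29.5231 g


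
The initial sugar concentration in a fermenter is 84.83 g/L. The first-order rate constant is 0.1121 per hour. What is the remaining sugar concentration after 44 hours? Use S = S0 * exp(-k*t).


S = S0 * exp(-k * t)
S = 84.83 * exp(-0.1121 * 44)
S = 0.6116 g/L

0.6116 g/L


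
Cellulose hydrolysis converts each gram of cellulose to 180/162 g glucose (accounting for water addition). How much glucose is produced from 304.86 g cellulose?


glucose = cellulose * 180/162
= 304.86 * 180/162
= 338.7333 g

338.7333 g


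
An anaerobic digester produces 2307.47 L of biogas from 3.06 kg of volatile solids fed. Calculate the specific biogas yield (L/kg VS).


Y = V / VS
= 2307.47 / 3.06
= 754.0752 L/kg VS

754.0752 L/kg VS


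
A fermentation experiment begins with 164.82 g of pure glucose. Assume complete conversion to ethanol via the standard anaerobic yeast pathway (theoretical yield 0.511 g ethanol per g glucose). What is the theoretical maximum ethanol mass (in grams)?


Theoretical ethanol yield: m_EtOH = 0.511 * m_glucose
m_EtOH = 0.511 * 164.82 = 84.2230 g

84.2230 g


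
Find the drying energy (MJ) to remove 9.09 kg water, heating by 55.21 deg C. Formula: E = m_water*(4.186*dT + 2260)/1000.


E = m_water * (4.186 * dT + 2260) / 1000
= 9.09 * (4.186 * 55.21 + 2260) / 1000
= 22.6442 MJ

22.6442 MJ


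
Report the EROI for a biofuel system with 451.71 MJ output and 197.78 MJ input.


EROI = E_out / E_in
= 451.71 / 197.78
= 2.2839

2.2839


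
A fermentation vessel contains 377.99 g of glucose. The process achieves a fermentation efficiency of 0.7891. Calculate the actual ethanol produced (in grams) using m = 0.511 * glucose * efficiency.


Actual ethanol: m = 0.511 * 377.99 * 0.7891
m = 152.4169 g

152.4169 g


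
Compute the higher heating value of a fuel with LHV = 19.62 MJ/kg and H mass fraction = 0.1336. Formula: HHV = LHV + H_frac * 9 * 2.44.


HHV = LHV + H_frac * 9 * 2.44
= 19.62 + 0.1336 * 9 * 2.44
= 22.5539 MJ/kg

22.5539 MJ/kg


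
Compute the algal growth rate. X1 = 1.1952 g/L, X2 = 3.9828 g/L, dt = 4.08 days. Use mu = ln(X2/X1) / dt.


mu = ln(X2/X1) / dt
= ln(3.9828/1.1952) / 4.08
= 0.2950 per day

0.2950 per day


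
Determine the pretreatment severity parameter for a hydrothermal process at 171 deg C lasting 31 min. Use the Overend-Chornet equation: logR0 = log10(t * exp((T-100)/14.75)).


logR0 = log10(t * exp((T - 100) / 14.75))
= log10(31 * exp((171 - 100) / 14.75))
= 3.5819

3.5819


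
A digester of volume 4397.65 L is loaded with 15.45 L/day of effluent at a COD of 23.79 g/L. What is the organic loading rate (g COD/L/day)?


OLR = Q * S / V
= 15.45 * 23.79 / 4397.65
= 0.0836 g/L/day

0.0836 g/L/day


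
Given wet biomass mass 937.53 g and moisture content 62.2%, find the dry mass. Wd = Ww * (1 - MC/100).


Wd = Ww * (1 - MC/100)
= 937.53 * (1 - 62.2/100)
= 354.3863 g

354.3863 g


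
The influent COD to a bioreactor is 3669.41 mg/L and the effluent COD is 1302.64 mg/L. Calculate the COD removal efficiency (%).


eta = (COD_in - COD_out) / COD_in * 100
= (3669.41 - 1302.64) / 3669.41 * 100
= 64.5000%

64.5000%


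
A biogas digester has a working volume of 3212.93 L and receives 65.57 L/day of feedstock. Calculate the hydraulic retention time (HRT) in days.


HRT = V / Q
= 3212.93 / 65.57
= 49.0000 days

49.0000 days


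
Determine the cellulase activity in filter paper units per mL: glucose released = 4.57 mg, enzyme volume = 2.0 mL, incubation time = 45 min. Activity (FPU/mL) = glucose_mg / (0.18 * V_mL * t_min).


Activity = glucose_mg / (0.18 mg/umol * V_mL * t_min)
= 4.57 / (0.18 * 2.0 * 45)
= 0.2821 FPU/mL

0.2821 FPU/mL


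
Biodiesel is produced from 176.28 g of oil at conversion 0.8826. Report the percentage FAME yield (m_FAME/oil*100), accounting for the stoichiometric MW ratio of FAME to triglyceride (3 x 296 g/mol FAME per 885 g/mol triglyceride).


m_FAME = oil * conv * (3 * 296 / 885) = oil * conv * (888/885)
= 176.28 * 0.8826 * 888 / 885
= 156.1121 g
Y = m_FAME / oil * 100 = conv * (888/885) * 100
= 0.8826 * 888 / 885 * 100
= 88.56%

88.56%


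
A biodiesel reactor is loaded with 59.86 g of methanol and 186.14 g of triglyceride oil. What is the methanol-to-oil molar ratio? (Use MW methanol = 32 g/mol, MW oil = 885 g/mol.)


Molar ratio = n_MeOH / n_oil = (MeOH/32) / (oil/885) = (MeOH * 885) / (32 * oil)
= (59.86 * 885) / (32 * 186.14)
= 8.8939

8.8939


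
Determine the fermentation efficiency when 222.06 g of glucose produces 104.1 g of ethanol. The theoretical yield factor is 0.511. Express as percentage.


Fermentation efficiency = (actual / (0.511 * glucose)) * 100
= (104.1 / (0.511 * 222.06)) * 100
= 91.7402%

91.7402%


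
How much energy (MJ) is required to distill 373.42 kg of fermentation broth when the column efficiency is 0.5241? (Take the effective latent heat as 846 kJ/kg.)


E = m * 846 / (eta * 1000)
= 373.42 * 846 / (0.5241 * 1000)
= 602.7730 MJ

602.7730 MJ


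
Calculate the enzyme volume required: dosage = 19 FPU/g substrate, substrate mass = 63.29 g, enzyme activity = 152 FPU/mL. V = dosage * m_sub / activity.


V = dosage * m_sub / activity
V = 19 * 63.29 / 152
V = 7.9112 mL

7.9112 mL


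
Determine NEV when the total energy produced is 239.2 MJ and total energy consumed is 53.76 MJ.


NEV = E_out - E_in
= 239.2 - 53.76
= 185.4400 MJ

185.4400 MJ


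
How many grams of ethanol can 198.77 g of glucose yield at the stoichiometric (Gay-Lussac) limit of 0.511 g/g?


Theoretical ethanol yield: m_EtOH = 0.511 * m_glucose
m_EtOH = 0.511 * 198.77 = 101.5715 g

101.5715 g


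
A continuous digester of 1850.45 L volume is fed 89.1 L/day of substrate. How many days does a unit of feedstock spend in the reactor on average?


HRT = V / Q
= 1850.45 / 89.1
= 20.7682 days

20.7682 days


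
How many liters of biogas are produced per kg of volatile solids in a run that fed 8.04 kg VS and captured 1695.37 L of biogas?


Y = V / VS
= 1695.37 / 8.04
= 210.8669 L/kg VS

210.8669 L/kg VS


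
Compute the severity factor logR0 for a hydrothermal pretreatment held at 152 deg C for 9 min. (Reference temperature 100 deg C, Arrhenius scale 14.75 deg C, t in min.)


logR0 = log10(t * exp((T - 100) / 14.75))
= log10(9 * exp((152 - 100) / 14.75))
= 2.4853

2.4853


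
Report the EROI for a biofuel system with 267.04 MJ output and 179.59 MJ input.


EROI = E_out / E_in
= 267.04 / 179.59
= 1.4869

1.4869


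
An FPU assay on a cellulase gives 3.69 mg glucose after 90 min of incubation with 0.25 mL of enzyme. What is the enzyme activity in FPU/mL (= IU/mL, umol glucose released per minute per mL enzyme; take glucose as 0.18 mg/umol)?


Activity = glucose_mg / (0.18 mg/umol * V_mL * t_min)
= 3.69 / (0.18 * 0.25 * 90)
= 0.9111 FPU/mL

0.9111 FPU/mL


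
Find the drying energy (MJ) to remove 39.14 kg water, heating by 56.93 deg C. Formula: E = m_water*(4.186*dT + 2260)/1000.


E = m_water * (4.186 * dT + 2260) / 1000
= 39.14 * (4.186 * 56.93 + 2260) / 1000
= 97.7838 MJ

97.7838 MJ


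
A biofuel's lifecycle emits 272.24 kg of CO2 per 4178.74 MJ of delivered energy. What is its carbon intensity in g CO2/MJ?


CI = CO2 * 1000 / E
= 272.24 * 1000 / 4178.74
= 65.1488 g CO2/MJ

65.1488 g CO2/MJ


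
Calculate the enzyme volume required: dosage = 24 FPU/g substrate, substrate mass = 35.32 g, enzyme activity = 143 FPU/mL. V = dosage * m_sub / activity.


V = dosage * m_sub / activity
V = 24 * 35.32 / 143
V = 5.9278 mL

5.9278 mL


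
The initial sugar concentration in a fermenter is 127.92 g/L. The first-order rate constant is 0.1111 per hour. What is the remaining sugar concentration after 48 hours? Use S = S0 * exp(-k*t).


S = S0 * exp(-k * t)
S = 127.92 * exp(-0.1111 * 48)
S = 0.6179 g/L

0.6179 g/L


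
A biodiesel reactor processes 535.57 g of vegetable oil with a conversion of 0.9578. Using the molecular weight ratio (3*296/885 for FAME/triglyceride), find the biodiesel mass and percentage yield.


m_FAME = oil * conv * (3 * 296 / 885) = oil * conv * (888/885)
= 535.57 * 0.9578 * 888 / 885
= 514.7078 g
Y = m_FAME / oil * 100 = conv * (888/885) * 100
= 0.9578 * 888 / 885 * 100
= 96.10%

514.7078 g FAME; Y = 96.10%


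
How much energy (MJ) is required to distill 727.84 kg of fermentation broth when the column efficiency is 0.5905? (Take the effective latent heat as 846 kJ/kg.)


E = m * 846 / (eta * 1000)
= 727.84 * 846 / (0.5905 * 1000)
= 1042.7648 MJ

1042.7648 MJ


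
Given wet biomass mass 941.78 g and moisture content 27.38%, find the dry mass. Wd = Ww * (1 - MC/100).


Wd = Ww * (1 - MC/100)
= 941.78 * (1 - 27.38/100)
= 683.9206 g

683.9206 g


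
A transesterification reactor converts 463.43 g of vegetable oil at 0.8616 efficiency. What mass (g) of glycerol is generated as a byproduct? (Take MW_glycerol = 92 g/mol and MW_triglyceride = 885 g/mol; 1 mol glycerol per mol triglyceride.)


glycerol = oil * conv * (92/885)
= 463.43 * 0.8616 * 92 / 885
= 41.5082 g

41.5082 g


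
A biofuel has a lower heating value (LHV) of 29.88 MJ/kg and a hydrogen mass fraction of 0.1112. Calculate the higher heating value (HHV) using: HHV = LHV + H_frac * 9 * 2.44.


HHV = LHV + H_frac * 9 * 2.44
= 29.88 + 0.1112 * 9 * 2.44
= 32.3220 MJ/kg

32.3220 MJ/kg


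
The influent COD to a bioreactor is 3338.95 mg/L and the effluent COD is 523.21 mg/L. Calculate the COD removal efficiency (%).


eta = (COD_in - COD_out) / COD_in * 100
= (3338.95 - 523.21) / 3338.95 * 100
= 84.3301%

84.3301%


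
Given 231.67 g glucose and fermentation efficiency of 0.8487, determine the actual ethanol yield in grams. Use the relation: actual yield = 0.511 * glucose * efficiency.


Actual ethanol: m = 0.511 * 231.67 * 0.8487
m = 100.4720 g

100.4720 g


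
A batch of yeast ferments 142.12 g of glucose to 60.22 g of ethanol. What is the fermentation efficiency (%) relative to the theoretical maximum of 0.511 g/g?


Fermentation efficiency = (actual / (0.511 * glucose)) * 100
= (60.22 / (0.511 * 142.12)) * 100
= 82.9210%

82.9210%


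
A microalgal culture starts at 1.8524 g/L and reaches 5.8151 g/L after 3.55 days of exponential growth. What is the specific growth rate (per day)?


mu = ln(X2/X1) / dt
= ln(5.8151/1.8524) / 3.55
= 0.3222 per day

0.3222 per day


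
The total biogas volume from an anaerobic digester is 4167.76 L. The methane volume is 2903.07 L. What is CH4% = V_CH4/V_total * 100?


CH4% = V_CH4 / V_total * 100
= 2903.07 / 4167.76 * 100
= 69.6554%

69.6554%


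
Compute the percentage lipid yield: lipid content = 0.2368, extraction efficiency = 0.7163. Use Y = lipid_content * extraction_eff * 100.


Y = lipid_content * extraction_eff * 100
= 0.2368 * 0.7163 * 100
= 16.9620%

16.9620%


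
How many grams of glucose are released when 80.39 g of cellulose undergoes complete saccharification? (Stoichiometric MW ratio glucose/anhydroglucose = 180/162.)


glucose = cellulose * 180/162
= 80.39 * 180/162
= 89.3222 g

89.3222 g


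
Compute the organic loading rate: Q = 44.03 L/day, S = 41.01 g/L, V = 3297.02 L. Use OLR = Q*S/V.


OLR = Q * S / V
= 44.03 * 41.01 / 3297.02
= 0.5477 g/L/day

0.5477 g/L/day


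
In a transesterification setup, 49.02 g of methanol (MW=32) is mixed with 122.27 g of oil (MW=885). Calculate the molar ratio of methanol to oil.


Molar ratio = n_MeOH / n_oil = (MeOH/32) / (oil/885) = (MeOH * 885) / (32 * oil)
= (49.02 * 885) / (32 * 122.27)
= 11.0878

11.0878


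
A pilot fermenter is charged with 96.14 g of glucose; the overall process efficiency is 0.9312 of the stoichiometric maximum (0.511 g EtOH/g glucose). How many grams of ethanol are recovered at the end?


Actual ethanol: m = 0.511 * 96.14 * 0.9312
m = 45.7476 g

45.7476 g


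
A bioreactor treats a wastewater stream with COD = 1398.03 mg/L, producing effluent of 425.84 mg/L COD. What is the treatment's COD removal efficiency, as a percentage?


eta = (COD_in - COD_out) / COD_in * 100
= (1398.03 - 425.84) / 1398.03 * 100
= 69.5400%

69.5400%


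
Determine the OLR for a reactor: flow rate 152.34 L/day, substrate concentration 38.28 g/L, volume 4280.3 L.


OLR = Q * S / V
= 152.34 * 38.28 / 4280.3
= 1.3624 g/L/day

1.3624 g/L/day


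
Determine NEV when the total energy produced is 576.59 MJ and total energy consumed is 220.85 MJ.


NEV = E_out - E_in
= 576.59 - 220.85
= 355.7400 MJ

355.7400 MJ


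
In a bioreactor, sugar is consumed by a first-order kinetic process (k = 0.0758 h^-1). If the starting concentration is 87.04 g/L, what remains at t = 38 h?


S = S0 * exp(-k * t)
S = 87.04 * exp(-0.0758 * 38)
S = 4.8840 g/L

4.8840 g/L


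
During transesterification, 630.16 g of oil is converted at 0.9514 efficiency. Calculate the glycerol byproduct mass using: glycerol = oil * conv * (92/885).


glycerol = oil * conv * (92/885)
= 630.16 * 0.9514 * 92 / 885
= 62.3245 g

62.3245 g


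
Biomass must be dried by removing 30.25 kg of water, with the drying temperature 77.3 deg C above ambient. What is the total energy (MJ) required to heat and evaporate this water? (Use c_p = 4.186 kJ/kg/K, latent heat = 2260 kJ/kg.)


E = m_water * (4.186 * dT + 2260) / 1000
= 30.25 * (4.186 * 77.3 + 2260) / 1000
= 78.1532 MJ

78.1532 MJ


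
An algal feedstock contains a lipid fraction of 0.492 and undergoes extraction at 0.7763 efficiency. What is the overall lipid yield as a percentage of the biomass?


Y = lipid_content * extraction_eff * 100
= 0.492 * 0.7763 * 100
= 38.1940%

38.1940%


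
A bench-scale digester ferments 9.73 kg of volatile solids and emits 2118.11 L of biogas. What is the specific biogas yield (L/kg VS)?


Y = V / VS
= 2118.11 / 9.73
= 217.6886 L/kg VS

217.6886 L/kg VS


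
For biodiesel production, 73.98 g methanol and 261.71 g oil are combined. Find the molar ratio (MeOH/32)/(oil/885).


Molar ratio = n_MeOH / n_oil = (MeOH/32) / (oil/885) = (MeOH * 885) / (32 * oil)
= (73.98 * 885) / (32 * 261.71)
= 7.8178

7.8178


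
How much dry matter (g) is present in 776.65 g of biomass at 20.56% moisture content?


Wd = Ww * (1 - MC/100)
= 776.65 * (1 - 20.56/100)
= 616.9708 g

616.9708 g


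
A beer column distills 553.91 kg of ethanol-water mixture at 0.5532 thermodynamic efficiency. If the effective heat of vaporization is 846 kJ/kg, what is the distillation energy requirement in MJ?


E = m * 846 / (eta * 1000)
= 553.91 * 846 / (0.5532 * 1000)
= 847.0858 MJ

847.0858 MJ


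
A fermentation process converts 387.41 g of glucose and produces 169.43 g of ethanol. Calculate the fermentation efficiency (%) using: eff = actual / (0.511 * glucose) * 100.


Fermentation efficiency = (actual / (0.511 * glucose)) * 100
= (169.43 / (0.511 * 387.41)) * 100
= 85.5852%

85.5852%


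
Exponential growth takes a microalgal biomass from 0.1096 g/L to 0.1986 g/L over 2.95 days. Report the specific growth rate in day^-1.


mu = ln(X2/X1) / dt
= ln(0.1986/0.1096) / 2.95
= 0.2015 per day

0.2015 per day


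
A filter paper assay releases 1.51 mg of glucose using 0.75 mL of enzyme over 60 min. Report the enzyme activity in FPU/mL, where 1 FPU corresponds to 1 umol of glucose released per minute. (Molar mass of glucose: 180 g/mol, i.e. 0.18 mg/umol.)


Activity = glucose_mg / (0.18 mg/umol * V_mL * t_min)
= 1.51 / (0.18 * 0.75 * 60)
= 0.1864 FPU/mL

0.1864 FPU/mL


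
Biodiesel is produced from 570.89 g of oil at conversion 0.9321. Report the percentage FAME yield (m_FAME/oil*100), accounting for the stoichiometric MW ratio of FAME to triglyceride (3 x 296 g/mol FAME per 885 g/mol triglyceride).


m_FAME = oil * conv * (3 * 296 / 885) = oil * conv * (888/885)
= 570.89 * 0.9321 * 888 / 885
= 533.9304 g
Y = m_FAME / oil * 100 = conv * (888/885) * 100
= 0.9321 * 888 / 885 * 100
= 93.53%

93.53%


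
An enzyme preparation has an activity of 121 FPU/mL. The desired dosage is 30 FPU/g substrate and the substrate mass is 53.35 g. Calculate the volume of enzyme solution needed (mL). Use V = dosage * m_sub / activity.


V = dosage * m_sub / activity
V = 30 * 53.35 / 121
V = 13.2273 mL

13.2273 mL


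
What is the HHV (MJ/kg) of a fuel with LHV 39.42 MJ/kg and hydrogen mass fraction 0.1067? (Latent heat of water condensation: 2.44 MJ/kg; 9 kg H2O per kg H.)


HHV = LHV + H_frac * 9 * 2.44
= 39.42 + 0.1067 * 9 * 2.44
= 41.7631 MJ/kg

41.7631 MJ/kg


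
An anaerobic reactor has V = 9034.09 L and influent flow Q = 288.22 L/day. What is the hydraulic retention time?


HRT = V / Q
= 9034.09 / 288.22
= 31.3444 days

31.3444 days


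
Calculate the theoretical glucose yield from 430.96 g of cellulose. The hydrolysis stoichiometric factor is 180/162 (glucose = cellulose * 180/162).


glucose = cellulose * 180/162
= 430.96 * 180/162
= 478.8444 g

478.8444 g


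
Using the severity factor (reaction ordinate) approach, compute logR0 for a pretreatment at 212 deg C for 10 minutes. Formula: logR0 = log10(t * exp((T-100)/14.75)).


logR0 = log10(t * exp((T - 100) / 14.75))
= log10(10 * exp((212 - 100) / 14.75))
= 4.2977

4.2977


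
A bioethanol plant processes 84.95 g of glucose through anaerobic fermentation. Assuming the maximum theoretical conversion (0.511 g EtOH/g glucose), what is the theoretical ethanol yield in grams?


Theoretical ethanol yield: m_EtOH = 0.511 * m_glucose
m_EtOH = 0.511 * 84.95 = 43.4094 g

43.4094 g


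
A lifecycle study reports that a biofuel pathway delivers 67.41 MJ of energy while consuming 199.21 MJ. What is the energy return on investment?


EROI = E_out / E_in
= 67.41 / 199.21
= 0.3384

0.3384


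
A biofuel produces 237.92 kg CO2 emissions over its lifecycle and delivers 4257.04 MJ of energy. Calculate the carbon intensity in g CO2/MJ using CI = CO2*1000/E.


CI = CO2 * 1000 / E
= 237.92 * 1000 / 4257.04
= 55.8886 g CO2/MJ

55.8886 g CO2/MJ


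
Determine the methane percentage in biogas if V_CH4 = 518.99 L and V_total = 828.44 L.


CH4% = V_CH4 / V_total * 100
= 518.99 / 828.44 * 100
= 62.6467%

62.6467%


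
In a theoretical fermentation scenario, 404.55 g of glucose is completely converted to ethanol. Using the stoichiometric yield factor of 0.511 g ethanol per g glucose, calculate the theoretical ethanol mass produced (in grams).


Theoretical ethanol yield: m_EtOH = 0.511 * m_glucose
m_EtOH = 0.511 * 404.55 = 206.7251 g

206.7251 g


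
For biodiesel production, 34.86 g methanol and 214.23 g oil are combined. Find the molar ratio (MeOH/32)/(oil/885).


Molar ratio = n_MeOH / n_oil = (MeOH/32) / (oil/885) = (MeOH * 885) / (32 * oil)
= (34.86 * 885) / (32 * 214.23)
= 4.5003

4.5003


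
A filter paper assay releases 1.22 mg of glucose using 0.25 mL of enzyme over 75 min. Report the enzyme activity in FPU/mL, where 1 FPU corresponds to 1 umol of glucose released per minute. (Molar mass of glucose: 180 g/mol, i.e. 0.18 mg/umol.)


Activity = glucose_mg / (0.18 mg/umol * V_mL * t_min)
= 1.22 / (0.18 * 0.25 * 75)
= 0.3615 FPU/mL

0.3615 FPU/mL


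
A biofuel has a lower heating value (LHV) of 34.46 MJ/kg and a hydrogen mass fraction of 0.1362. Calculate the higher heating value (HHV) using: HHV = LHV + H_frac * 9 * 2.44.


HHV = LHV + H_frac * 9 * 2.44
= 34.46 + 0.1362 * 9 * 2.44
= 37.4510 MJ/kg

37.4510 MJ/kg


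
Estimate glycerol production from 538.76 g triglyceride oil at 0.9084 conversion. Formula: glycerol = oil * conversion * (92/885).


glycerol = oil * conv * (92/885)
= 538.76 * 0.9084 * 92 / 885
= 50.8765 g

50.8765 g


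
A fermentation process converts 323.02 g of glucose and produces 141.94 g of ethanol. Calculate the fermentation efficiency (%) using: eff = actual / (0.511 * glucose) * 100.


Fermentation efficiency = (actual / (0.511 * glucose)) * 100
= (141.94 / (0.511 * 323.02)) * 100
= 85.9913%

85.9913%


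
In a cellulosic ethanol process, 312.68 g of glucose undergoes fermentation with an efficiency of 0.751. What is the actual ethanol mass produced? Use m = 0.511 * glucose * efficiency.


Actual ethanol: m = 0.511 * 312.68 * 0.751
m = 119.9944 g

119.9944 g


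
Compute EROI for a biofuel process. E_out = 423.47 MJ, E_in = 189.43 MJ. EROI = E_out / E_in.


EROI = E_out / E_in
= 423.47 / 189.43
= 2.2355

2.2355


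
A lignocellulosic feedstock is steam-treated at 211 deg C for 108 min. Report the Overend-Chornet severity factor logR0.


logR0 = log10(t * exp((T - 100) / 14.75))
= log10(108 * exp((211 - 100) / 14.75))
= 5.3017

5.3017


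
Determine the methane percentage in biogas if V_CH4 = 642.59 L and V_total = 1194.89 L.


CH4% = V_CH4 / V_total * 100
= 642.59 / 1194.89 * 100
= 53.7782%

53.7782%


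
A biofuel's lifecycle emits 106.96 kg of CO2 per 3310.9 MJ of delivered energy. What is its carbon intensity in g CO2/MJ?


CI = CO2 * 1000 / E
= 106.96 * 1000 / 3310.9
= 32.3054 g CO2/MJ

32.3054 g CO2/MJ


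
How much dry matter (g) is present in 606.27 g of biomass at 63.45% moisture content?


Wd = Ww * (1 - MC/100)
= 606.27 * (1 - 63.45/100)
= 221.5917 g

221.5917 g


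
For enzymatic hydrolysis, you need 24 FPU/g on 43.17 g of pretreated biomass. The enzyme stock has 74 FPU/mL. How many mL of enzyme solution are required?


V = dosage * m_sub / activity
V = 24 * 43.17 / 74
V = 14.0011 mL

14.0011 mL


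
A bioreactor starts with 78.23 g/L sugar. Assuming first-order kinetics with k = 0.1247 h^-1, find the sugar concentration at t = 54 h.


S = S0 * exp(-k * t)
S = 78.23 * exp(-0.1247 * 54)
S = 0.0931 g/L

0.0931 g/L


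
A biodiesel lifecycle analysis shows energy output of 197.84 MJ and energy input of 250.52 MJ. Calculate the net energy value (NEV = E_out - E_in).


NEV = E_out - E_in
= 197.84 - 250.52
= -52.6800 MJ

-52.6800 MJ


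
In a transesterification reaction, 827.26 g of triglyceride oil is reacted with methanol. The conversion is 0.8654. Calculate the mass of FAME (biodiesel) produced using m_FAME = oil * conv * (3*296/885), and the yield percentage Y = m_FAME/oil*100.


m_FAME = oil * conv * (3 * 296 / 885) = oil * conv * (888/885)
= 827.26 * 0.8654 * 888 / 885
= 718.3376 g
Y = m_FAME / oil * 100 = conv * (888/885) * 100
= 0.8654 * 888 / 885 * 100
= 86.83%

718.3376 g FAME; Y = 86.83%


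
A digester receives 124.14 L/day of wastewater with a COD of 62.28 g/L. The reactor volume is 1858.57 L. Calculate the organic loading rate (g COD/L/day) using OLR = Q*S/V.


OLR = Q * S / V
= 124.14 * 62.28 / 1858.57
= 4.1599 g/L/day

4.1599 g/L/day


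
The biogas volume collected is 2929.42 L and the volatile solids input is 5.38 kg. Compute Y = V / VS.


Y = V / VS
= 2929.42 / 5.38
= 544.5019 L/kg VS

544.5019 L/kg VS


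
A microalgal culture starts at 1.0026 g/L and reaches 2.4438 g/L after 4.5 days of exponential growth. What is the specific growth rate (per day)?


mu = ln(X2/X1) / dt
= ln(2.4438/1.0026) / 4.5
= 0.1980 per day

0.1980 per day


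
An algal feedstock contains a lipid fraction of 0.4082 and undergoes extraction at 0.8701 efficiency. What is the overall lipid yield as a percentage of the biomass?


Y = lipid_content * extraction_eff * 100
= 0.4082 * 0.8701 * 100
= 35.5175%

35.5175%


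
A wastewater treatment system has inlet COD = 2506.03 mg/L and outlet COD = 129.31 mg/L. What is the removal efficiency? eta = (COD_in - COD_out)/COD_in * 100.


eta = (COD_in - COD_out) / COD_in * 100
= (2506.03 - 129.31) / 2506.03 * 100
= 94.8400%

94.8400%


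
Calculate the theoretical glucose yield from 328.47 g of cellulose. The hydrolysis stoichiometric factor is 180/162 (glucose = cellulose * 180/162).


glucose = cellulose * 180/162
= 328.47 * 180/162
= 364.9667 g

364.9667 g


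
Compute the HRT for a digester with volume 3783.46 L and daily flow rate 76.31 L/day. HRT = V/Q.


HRT = V / Q
= 3783.46 / 76.31
= 49.5801 days

49.5801 days


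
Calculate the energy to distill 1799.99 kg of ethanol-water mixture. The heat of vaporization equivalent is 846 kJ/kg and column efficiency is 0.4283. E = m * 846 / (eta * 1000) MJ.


E = m * 846 / (eta * 1000)
= 1799.99 * 846 / (0.4283 * 1000)
= 3555.4320 MJ

3555.4320 MJ


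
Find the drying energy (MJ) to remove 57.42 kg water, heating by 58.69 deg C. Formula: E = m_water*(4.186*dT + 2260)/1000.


E = m_water * (4.186 * dT + 2260) / 1000
= 57.42 * (4.186 * 58.69 + 2260) / 1000
= 143.8759 MJ

143.8759 MJ


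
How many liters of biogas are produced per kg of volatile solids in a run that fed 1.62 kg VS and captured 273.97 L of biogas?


Y = V / VS
= 273.97 / 1.62
= 169.1173 L/kg VS

169.1173 L/kg VS


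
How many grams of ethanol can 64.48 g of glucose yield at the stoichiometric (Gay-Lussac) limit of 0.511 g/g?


Theoretical ethanol yield: m_EtOH = 0.511 * m_glucose
m_EtOH = 0.511 * 64.48 = 32.9493 g

32.9493 g


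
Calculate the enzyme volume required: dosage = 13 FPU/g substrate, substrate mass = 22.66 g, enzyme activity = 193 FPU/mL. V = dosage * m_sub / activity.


V = dosage * m_sub / activity
V = 13 * 22.66 / 193
V = 1.5263 mL

1.5263 mL


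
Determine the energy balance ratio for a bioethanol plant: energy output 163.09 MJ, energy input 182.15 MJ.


EROI = E_out / E_in
= 163.09 / 182.15
= 0.8954

0.8954


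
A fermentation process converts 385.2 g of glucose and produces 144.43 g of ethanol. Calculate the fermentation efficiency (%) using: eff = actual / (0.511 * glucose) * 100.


Fermentation efficiency = (actual / (0.511 * glucose)) * 100
= (144.43 / (0.511 * 385.2)) * 100
= 73.3754%

73.3754%


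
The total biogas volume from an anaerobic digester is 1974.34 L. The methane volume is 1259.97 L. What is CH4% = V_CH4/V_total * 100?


CH4% = V_CH4 / V_total * 100
= 1259.97 / 1974.34 * 100
= 63.8173%

63.8173%


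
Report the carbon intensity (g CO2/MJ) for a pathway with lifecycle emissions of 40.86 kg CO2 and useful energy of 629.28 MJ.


CI = CO2 * 1000 / E
= 40.86 * 1000 / 629.28
= 64.9314 g CO2/MJ

64.9314 g CO2/MJ


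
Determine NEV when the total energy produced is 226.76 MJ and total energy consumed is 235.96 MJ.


NEV = E_out - E_in
= 226.76 - 235.96
= -9.2000 MJ

-9.2000 MJ


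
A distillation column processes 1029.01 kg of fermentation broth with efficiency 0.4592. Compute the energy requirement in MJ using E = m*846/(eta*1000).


E = m * 846 / (eta * 1000)
= 1029.01 * 846 / (0.4592 * 1000)
= 1895.7806 MJ

1895.7806 MJ


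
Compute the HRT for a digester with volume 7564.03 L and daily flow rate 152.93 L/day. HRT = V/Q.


HRT = V / Q
= 7564.03 / 152.93
= 49.4607 days

49.4607 days


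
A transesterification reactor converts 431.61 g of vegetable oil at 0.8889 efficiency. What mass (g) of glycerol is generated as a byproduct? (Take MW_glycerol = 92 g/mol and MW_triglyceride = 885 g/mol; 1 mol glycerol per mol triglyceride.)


glycerol = oil * conv * (92/885)
= 431.61 * 0.8889 * 92 / 885
= 39.8831 g

39.8831 g


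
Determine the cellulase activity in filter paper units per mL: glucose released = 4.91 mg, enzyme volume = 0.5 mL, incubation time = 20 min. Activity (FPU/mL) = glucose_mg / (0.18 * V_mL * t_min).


Activity = glucose_mg / (0.18 mg/umol * V_mL * t_min)
= 4.91 / (0.18 * 0.5 * 20)
= 2.7278 FPU/mL

2.7278 FPU/mL


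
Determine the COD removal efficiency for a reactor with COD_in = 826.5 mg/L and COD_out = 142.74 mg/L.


eta = (COD_in - COD_out) / COD_in * 100
= (826.5 - 142.74) / 826.5 * 100
= 82.7296%

82.7296%


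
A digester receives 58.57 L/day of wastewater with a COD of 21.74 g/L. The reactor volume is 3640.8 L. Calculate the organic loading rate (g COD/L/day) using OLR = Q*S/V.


OLR = Q * S / V
= 58.57 * 21.74 / 3640.8
= 0.3497 g/L/day

0.3497 g/L/day


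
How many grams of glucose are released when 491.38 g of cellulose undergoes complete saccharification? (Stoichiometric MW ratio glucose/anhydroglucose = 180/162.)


glucose = cellulose * 180/162
= 491.38 * 180/162
= 545.9778 g

545.9778 g


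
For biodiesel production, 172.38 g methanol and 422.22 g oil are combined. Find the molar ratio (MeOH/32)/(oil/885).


Molar ratio = n_MeOH / n_oil = (MeOH/32) / (oil/885) = (MeOH * 885) / (32 * oil)
= (172.38 * 885) / (32 * 422.22)
= 11.2912

11.2912


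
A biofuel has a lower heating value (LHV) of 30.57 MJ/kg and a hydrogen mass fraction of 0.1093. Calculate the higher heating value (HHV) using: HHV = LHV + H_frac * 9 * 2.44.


HHV = LHV + H_frac * 9 * 2.44
= 30.57 + 0.1093 * 9 * 2.44
= 32.9702 MJ/kg

32.9702 MJ/kg


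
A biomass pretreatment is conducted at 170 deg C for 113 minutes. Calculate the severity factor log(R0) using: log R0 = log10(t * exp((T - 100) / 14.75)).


logR0 = log10(t * exp((T - 100) / 14.75))
= log10(113 * exp((170 - 100) / 14.75))
= 4.1141

4.1141


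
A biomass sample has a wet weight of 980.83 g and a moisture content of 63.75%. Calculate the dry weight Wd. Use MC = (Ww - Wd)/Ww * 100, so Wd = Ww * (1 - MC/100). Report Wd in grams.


Wd = Ww * (1 - MC/100)
= 980.83 * (1 - 63.75/100)
= 355.5509 g

355.5509 g


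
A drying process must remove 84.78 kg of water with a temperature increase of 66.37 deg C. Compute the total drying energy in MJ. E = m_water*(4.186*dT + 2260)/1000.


E = m_water * (4.186 * dT + 2260) / 1000
= 84.78 * (4.186 * 66.37 + 2260) / 1000
= 215.1568 MJ

215.1568 MJ


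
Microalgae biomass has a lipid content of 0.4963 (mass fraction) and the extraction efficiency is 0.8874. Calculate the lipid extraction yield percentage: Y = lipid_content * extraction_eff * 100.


Y = lipid_content * extraction_eff * 100
= 0.4963 * 0.8874 * 100
= 44.0417%

44.0417%


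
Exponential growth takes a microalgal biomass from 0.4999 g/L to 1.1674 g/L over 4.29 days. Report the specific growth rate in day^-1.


mu = ln(X2/X1) / dt
= ln(1.1674/0.4999) / 4.29
= 0.1977 per day

0.1977 per day


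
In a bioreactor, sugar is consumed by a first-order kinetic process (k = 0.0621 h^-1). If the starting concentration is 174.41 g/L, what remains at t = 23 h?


S = S0 * exp(-k * t)
S = 174.41 * exp(-0.0621 * 23)
S = 41.8089 g/L

41.8089 g/L


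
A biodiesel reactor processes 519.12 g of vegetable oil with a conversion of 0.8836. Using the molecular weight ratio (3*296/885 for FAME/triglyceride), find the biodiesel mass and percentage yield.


m_FAME = oil * conv * (3 * 296 / 885) = oil * conv * (888/885)
= 519.12 * 0.8836 * 888 / 885
= 460.2493 g
Y = m_FAME / oil * 100 = conv * (888/885) * 100
= 0.8836 * 888 / 885 * 100
= 88.66%

460.2493 g FAME; Y = 88.66%


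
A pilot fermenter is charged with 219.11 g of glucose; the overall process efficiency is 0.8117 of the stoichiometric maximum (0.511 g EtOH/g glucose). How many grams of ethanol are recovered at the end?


Actual ethanol: m = 0.511 * 219.11 * 0.8117
m = 90.8822 g

90.8822 g


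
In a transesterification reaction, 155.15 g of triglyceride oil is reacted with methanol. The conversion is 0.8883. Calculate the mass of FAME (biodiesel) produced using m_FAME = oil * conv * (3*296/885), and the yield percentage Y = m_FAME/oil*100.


m_FAME = oil * conv * (3 * 296 / 885) = oil * conv * (888/885)
= 155.15 * 0.8883 * 888 / 885
= 138.2869 g
Y = m_FAME / oil * 100 = conv * (888/885) * 100
= 0.8883 * 888 / 885 * 100
= 89.13%

138.2869 g FAME; Y = 89.13%
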